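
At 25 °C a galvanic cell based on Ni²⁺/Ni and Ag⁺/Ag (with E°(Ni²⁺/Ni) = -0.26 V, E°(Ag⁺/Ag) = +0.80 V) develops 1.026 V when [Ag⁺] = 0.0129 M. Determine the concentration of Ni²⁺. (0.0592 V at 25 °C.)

0.0023 M

From the Nernst equation, log Q = n(E° − E)/0.0592 = 2(1.06 − 1.026)/0.0592 = 1.149, so Q = 14.1.
With Q = [Ni²⁺]/[Ag⁺]^2 and the known concentrations, [Ni²⁺] in the numerator gives [Ni²⁺] = 0.0023 M.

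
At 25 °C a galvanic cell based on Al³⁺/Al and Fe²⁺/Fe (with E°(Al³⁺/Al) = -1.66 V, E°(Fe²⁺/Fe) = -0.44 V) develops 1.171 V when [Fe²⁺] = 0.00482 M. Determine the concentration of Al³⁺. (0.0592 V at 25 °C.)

From the Nernst equation, log Q = n(E° − E)/0.0592 = 6(1.22 − 1.171)/0.0592 = 4.966, so Q = 9.25 × 10^4.
With Q = [Al³⁺]^2/[Fe²⁺]^3 and the known concentrations, [Al³⁺]^2 in the numerator gives [Al³⁺] = 0.1 M.

0.1 M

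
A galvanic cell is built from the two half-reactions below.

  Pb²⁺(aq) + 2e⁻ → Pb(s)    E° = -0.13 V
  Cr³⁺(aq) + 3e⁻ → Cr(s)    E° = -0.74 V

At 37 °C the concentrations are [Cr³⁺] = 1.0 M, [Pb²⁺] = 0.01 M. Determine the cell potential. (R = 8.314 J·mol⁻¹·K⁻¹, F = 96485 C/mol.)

The Pb²⁺/Pb couple has the higher reduction potential and acts as the cathode, so E°_cell = -0.13 − (-0.74) = 0.61 V.
Balancing electrons gives n = 6; the reaction quotient is Q = [Cr³⁺]^2/[Pb²⁺]^3 = 1 × 10^6.
E = E° − (RT/nF) ln Q = 0.61 − (8.314×310)/(6×96485) × (13.816) = 0.610 − 0.062 = 0.548 V.

0.548 V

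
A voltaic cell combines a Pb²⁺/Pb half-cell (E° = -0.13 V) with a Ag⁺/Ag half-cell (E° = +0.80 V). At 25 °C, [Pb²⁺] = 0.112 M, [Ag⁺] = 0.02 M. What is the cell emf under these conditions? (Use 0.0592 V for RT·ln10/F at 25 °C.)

The Ag⁺/Ag couple has the higher reduction potential and acts as the cathode, so E°_cell = +0.80 − (-0.13) = 0.93 V.
Balancing electrons gives n = 2; the reaction quotient is Q = [Pb²⁺]/[Ag⁺]^2 = 280.
At 25 °C, E = E° − (0.0592/n) log Q = 0.93 − (0.0592/2)(2.447) = 0.930 − 0.072 = 0.858 V.

0.858 V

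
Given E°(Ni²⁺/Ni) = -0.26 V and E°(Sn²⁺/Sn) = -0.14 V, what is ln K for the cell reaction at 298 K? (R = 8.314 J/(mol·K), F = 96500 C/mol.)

ln K = 9.3

E°_cell = -0.14 − (-0.26) = 0.12 V, with n = 2 electrons transferred.
At equilibrium E = 0, so the Nernst equation gives ln K = nFE°/RT = (2)(96500)(0.12)/((8.314)(298)) = 9.35.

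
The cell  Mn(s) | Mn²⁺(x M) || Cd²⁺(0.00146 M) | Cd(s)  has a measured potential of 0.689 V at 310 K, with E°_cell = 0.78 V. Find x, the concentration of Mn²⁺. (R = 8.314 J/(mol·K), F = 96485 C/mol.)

1.3 M

From the Nernst equation, ln Q = nF(E° − E)/RT = 2×96485×(0.78 − 0.689)/(8.314×310) = 6.813, so Q = 910.
With Q = [Mn²⁺]/[Cd²⁺] and the known concentrations, [Mn²⁺] in the numerator gives [Mn²⁺] = 1.3 M.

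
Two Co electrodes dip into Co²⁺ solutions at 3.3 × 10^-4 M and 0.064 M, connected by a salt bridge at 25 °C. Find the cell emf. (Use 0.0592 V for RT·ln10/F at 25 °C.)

0.068 V

Both half-cells are Co²⁺/Co, so E°_cell = 0. The concentrated side is the cathode; the cell reaction moves Co²⁺ from high to low concentration with n = 2.
Q = [Co²⁺]_dilute/[Co²⁺]_conc = 3.3 × 10^-4/0.064 = 0.00516.
E = 0 − (0.0592/2) log Q = −(0.0592/2)(-2.288) = 0.0677 V.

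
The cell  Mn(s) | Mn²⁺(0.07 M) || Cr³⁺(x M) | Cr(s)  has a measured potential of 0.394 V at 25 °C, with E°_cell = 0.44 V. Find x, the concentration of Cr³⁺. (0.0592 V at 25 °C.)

From the Nernst equation, log Q = n(E° − E)/0.0592 = 6(0.44 − 0.394)/0.0592 = 4.662, so Q = 4.59 × 10^4.
With Q = [Mn²⁺]^3/[Cr³⁺]^2 and the known concentrations, [Cr³⁺]^2 in the denominator gives [Cr³⁺] = 8.6 × 10^-5 M.

8.6 × 10^-5 M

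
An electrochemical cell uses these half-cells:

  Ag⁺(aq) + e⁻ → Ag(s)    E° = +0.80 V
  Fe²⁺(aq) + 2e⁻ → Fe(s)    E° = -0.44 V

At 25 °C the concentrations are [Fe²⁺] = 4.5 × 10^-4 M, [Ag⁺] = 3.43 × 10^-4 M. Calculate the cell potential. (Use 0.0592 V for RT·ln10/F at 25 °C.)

The Ag⁺/Ag couple has the higher reduction potential and acts as the cathode, so E°_cell = +0.80 − (-0.44) = 1.24 V.
Balancing electrons gives n = 2; the reaction quotient is Q = [Fe²⁺]/[Ag⁺]^2 = 3820.
At 25 °C, E = E° − (0.0592/n) log Q = 1.24 − (0.0592/2)(3.583) = 1.240 − 0.106 = 1.134 V.

1.13 V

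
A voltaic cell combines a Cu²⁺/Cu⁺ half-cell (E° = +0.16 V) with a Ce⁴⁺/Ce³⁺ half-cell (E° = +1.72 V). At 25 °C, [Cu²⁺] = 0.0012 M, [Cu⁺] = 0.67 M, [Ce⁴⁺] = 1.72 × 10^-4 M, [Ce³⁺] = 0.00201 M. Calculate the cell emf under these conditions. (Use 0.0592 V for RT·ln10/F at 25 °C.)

1.66 V

The Ce⁴⁺/Ce³⁺ couple has the higher reduction potential and acts as the cathode, so E°_cell = +1.72 − (+0.16) = 1.56 V.
Balancing electrons gives n = 1; the reaction quotient is Q = [Cu²⁺]·[Ce³⁺]/([Cu⁺]·[Ce⁴⁺]) = 0.0209.
At 25 °C, E = E° − (0.0592/n) log Q = 1.56 − (0.0592/1)(-1.679) = 1.560 + 0.099 = 1.659 V.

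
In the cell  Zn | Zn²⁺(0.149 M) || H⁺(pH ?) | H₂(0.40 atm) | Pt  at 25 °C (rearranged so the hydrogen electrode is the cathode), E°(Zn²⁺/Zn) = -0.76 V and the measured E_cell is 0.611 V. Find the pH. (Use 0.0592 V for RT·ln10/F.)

pH = 3.13

E°_cell = 0.76 V and n = 2.
log Q = n(E° − E)/0.0592 = 2×(0.76 − 0.611)/0.0592 = 5.034.
With Q = [Zn²⁺]·P(H₂) / [H⁺]^2, solving for [H⁺] gives log[H⁺] = -3.129, so pH = 3.13.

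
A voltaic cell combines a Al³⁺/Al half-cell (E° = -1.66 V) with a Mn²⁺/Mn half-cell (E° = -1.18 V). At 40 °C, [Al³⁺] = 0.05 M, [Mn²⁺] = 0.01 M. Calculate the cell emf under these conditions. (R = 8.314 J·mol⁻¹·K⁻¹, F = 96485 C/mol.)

0.445 V

The Mn²⁺/Mn couple has the higher reduction potential and acts as the cathode, so E°_cell = -1.18 − (-1.66) = 0.48 V.
Balancing electrons gives n = 6; the reaction quotient is Q = [Al³⁺]^2/[Mn²⁺]^3 = 2500.
E = E° − (RT/nF) ln Q = 0.48 − (8.314×313)/(6×96485) × (7.824) = 0.480 − 0.035 = 0.445 V.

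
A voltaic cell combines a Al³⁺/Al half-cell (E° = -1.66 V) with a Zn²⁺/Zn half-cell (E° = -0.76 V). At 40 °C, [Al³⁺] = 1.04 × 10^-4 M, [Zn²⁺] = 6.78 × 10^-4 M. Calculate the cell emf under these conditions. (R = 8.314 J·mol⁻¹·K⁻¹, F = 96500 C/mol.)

0.884 V

The Zn²⁺/Zn couple has the higher reduction potential and acts as the cathode, so E°_cell = -0.76 − (-1.66) = 0.90 V.
Balancing electrons gives n = 6; the reaction quotient is Q = [Al³⁺]^2/[Zn²⁺]^3 = 34.7.
E = E° − (RT/nF) ln Q = 0.90 − (8.314×313)/(6×96500) × (3.547) = 0.900 − 0.016 = 0.884 V.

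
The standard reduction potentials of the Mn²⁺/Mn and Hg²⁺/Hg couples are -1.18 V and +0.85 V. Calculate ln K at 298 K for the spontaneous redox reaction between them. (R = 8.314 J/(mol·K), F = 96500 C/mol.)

E°_cell = +0.85 − (-1.18) = 2.03 V, with n = 2 electrons transferred.
At equilibrium E = 0, so the Nernst equation gives ln K = nFE°/RT = (2)(96500)(2.03)/((8.314)(298)) = 158.13.

ln K = 158.1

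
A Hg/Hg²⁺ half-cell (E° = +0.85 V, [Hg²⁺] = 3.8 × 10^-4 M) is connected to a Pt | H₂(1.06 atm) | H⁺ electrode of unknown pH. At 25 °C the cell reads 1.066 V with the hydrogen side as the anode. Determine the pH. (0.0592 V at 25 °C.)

E°_cell = 0.85 V and n = 2.
log Q = n(E° − E)/0.0592 = 2×(0.85 − 1.066)/0.0592 = -7.297.
With Q = [H⁺]^2 / ([Hg²⁺]·P(H₂)), solving for [H⁺] gives log[H⁺] = -5.346, so pH = 5.35.

pH = 5.35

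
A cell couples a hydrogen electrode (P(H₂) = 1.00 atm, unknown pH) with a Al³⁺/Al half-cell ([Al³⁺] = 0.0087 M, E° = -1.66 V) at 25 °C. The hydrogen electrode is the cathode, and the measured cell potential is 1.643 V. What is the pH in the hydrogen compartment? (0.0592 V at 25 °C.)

pH = 0.97

E°_cell = 1.66 V and n = 6.
log Q = n(E° − E)/0.0592 = 6×(1.66 − 1.643)/0.0592 = 1.723.
With Q = [Al³⁺]^2·P(H₂)^3 / [H⁺]^6, solving for [H⁺] gives log[H⁺] = -0.974, so pH = 0.97.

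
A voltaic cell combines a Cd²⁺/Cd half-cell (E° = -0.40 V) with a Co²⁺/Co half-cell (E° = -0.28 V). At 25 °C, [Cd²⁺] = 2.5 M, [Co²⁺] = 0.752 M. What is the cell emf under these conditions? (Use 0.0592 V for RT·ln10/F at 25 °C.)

The Co²⁺/Co couple has the higher reduction potential and acts as the cathode, so E°_cell = -0.28 − (-0.40) = 0.12 V.
Balancing electrons gives n = 2; the reaction quotient is Q = [Cd²⁺]/[Co²⁺] = 3.32.
At 25 °C, E = E° − (0.0592/n) log Q = 0.12 − (0.0592/2)(0.522) = 0.120 − 0.015 = 0.105 V.

0.105 V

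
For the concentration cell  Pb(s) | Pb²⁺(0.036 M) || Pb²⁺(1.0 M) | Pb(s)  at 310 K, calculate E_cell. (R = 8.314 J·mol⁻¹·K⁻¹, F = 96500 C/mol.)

Both half-cells are Pb²⁺/Pb, so E°_cell = 0. The concentrated side is the cathode; the cell reaction moves Pb²⁺ from high to low concentration with n = 2.
Q = [Pb²⁺]_dilute/[Pb²⁺]_conc = 0.036/1.0 = 0.0360.
E = 0 − (RT/nF) ln Q = −((8.314×310)/(2×96500))(-3.324) = 0.0444 V.

0.044 V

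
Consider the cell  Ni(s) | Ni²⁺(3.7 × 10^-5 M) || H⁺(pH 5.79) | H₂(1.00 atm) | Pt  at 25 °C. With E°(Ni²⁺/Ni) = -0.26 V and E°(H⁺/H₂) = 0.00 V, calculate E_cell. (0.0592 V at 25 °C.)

0.048 V

The hydrogen couple is the cathode, so E°_cell = 0.26 V; n = 2.
[H⁺] = 10^(−5.79) = 1.6 × 10^-6 M, and Q = [Ni²⁺]·P(H₂) / [H⁺]^2 = 1.41 × 10^7.
E = E° − (0.0592/2) log Q = 0.26 − (0.0592/2)(7.148) = 0.048 V.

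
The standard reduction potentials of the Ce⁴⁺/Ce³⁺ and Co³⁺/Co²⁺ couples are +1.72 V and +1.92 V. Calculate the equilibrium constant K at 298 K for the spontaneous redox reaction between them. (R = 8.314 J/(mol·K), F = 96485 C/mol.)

E°_cell = +1.92 − (+1.72) = 0.20 V, with n = 1 electron transferred.
At equilibrium E = 0, so the Nernst equation gives ln K = nFE°/RT = (1)(96485)(0.20)/((8.314)(298)) = 7.79.
K = e^7.79 = 2400.

2400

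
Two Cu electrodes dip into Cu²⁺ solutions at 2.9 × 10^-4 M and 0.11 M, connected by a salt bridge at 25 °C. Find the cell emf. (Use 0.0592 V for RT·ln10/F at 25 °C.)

0.076 V

Both half-cells are Cu²⁺/Cu, so E°_cell = 0. The concentrated side is the cathode; the cell reaction moves Cu²⁺ from high to low concentration with n = 2.
Q = [Cu²⁺]_dilute/[Cu²⁺]_conc = 2.9 × 10^-4/0.11 = 0.00264.
E = 0 − (0.0592/2) log Q = −(0.0592/2)(-2.579) = 0.0763 V.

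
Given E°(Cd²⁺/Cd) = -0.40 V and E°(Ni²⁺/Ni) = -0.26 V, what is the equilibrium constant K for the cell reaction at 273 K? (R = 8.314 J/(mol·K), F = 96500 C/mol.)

E°_cell = -0.26 − (-0.40) = 0.14 V, with n = 2 electrons transferred.
At equilibrium E = 0, so the Nernst equation gives ln K = nFE°/RT = (2)(96500)(0.14)/((8.314)(273)) = 11.90.
K = e^11.90 = 1.5 × 10^5.

1.5 × 10^5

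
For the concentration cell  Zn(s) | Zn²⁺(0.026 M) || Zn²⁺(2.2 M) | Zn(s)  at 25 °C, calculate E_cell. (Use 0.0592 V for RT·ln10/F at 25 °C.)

0.057 V

Both half-cells are Zn²⁺/Zn, so E°_cell = 0. The concentrated side is the cathode; the cell reaction moves Zn²⁺ from high to low concentration with n = 2.
Q = [Zn²⁺]_dilute/[Zn²⁺]_conc = 0.026/2.2 = 0.0118.
E = 0 − (0.0592/2) log Q = −(0.0592/2)(-1.927) = 0.0570 V.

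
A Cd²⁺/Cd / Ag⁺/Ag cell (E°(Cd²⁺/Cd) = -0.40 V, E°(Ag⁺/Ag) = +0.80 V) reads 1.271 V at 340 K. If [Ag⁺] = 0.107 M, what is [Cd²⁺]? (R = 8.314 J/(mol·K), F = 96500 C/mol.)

From the Nernst equation, ln Q = nF(E° − E)/RT = 2×96500×(1.20 − 1.271)/(8.314×340) = -4.848, so Q = 0.00785.
With Q = [Cd²⁺]/[Ag⁺]^2 and the known concentrations, [Cd²⁺] in the numerator gives [Cd²⁺] = 9 × 10^-5 M.

9 × 10^-5 M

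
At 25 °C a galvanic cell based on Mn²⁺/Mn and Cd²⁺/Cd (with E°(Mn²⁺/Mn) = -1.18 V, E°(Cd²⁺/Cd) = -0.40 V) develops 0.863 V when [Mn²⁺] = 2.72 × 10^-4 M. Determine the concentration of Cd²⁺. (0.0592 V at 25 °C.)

From the Nernst equation, log Q = n(E° − E)/0.0592 = 2(0.78 − 0.863)/0.0592 = -2.804, so Q = 0.00157.
With Q = [Mn²⁺]/[Cd²⁺] and the known concentrations, [Cd²⁺] in the denominator gives [Cd²⁺] = 0.17 M.

0.17 M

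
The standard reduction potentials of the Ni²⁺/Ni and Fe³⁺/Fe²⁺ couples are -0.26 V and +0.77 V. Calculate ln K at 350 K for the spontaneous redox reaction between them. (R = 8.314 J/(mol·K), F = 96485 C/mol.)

E°_cell = +0.77 − (-0.26) = 1.03 V, with n = 2 electrons transferred.
At equilibrium E = 0, so the Nernst equation gives ln K = nFE°/RT = (2)(96485)(1.03)/((8.314)(350)) = 68.30.

ln K = 68.3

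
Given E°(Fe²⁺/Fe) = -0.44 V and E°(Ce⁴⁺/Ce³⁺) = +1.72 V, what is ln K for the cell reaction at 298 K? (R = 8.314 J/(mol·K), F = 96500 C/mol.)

ln K = 168.3

E°_cell = +1.72 − (-0.44) = 2.16 V, with n = 2 electrons transferred.
At equilibrium E = 0, so the Nernst equation gives ln K = nFE°/RT = (2)(96500)(2.16)/((8.314)(298)) = 168.26.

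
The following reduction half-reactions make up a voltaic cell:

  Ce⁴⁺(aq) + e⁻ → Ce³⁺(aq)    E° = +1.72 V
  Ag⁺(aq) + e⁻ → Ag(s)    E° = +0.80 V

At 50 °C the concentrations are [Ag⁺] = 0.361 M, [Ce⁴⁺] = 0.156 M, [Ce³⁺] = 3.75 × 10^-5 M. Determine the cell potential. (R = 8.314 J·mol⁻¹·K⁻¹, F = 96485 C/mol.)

The Ce⁴⁺/Ce³⁺ couple has the higher reduction potential and acts as the cathode, so E°_cell = +1.72 − (+0.80) = 0.92 V.
Balancing electrons gives n = 1; the reaction quotient is Q = [Ag⁺]·[Ce³⁺]/[Ce⁴⁺] = 8.68 × 10^-5.
E = E° − (RT/nF) ln Q = 0.92 − (8.314×323)/(1×96485) × (-9.352) = 0.920 + 0.260 = 1.180 V.

1.18 V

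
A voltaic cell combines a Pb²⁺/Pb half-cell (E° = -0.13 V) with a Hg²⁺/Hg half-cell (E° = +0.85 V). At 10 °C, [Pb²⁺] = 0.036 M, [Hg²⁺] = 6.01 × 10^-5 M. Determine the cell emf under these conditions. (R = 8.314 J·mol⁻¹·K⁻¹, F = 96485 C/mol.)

0.902 V

The Hg²⁺/Hg couple has the higher reduction potential and acts as the cathode, so E°_cell = +0.85 − (-0.13) = 0.98 V.
Balancing electrons gives n = 2; the reaction quotient is Q = [Pb²⁺]/[Hg²⁺] = 599.
E = E° − (RT/nF) ln Q = 0.98 − (8.314×283)/(2×96485) × (6.395) = 0.980 − 0.078 = 0.902 V.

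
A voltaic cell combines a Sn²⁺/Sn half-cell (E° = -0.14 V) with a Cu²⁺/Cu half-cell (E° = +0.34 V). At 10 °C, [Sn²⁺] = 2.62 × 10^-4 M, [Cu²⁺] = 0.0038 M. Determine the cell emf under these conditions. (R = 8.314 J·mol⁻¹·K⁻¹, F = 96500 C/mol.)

0.513 V

The Cu²⁺/Cu couple has the higher reduction potential and acts as the cathode, so E°_cell = +0.34 − (-0.14) = 0.48 V.
Balancing electrons gives n = 2; the reaction quotient is Q = [Sn²⁺]/[Cu²⁺] = 0.0689.
E = E° − (RT/nF) ln Q = 0.48 − (8.314×283)/(2×96500) × (-2.674) = 0.480 + 0.033 = 0.513 V.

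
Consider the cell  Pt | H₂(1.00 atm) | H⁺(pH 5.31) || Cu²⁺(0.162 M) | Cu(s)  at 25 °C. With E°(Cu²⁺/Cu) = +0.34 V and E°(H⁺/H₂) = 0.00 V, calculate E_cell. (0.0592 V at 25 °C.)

0.63 V

The Cu²⁺/Cu couple is the cathode, so E°_cell = 0.34 V; n = 2.
[H⁺] = 10^(−5.31) = 4.9 × 10^-6 M, and Q = [H⁺]^2 / ([Cu²⁺]·P(H₂)) = 1.48 × 10^-10.
E = E° − (0.0592/2) log Q = 0.34 − (0.0592/2)(-9.830) = 0.631 V.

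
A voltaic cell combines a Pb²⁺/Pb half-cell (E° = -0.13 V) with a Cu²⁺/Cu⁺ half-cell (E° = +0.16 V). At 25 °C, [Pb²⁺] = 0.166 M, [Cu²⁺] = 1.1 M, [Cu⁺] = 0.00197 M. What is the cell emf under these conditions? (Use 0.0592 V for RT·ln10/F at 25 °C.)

The Cu²⁺/Cu⁺ couple has the higher reduction potential and acts as the cathode, so E°_cell = +0.16 − (-0.13) = 0.29 V.
Balancing electrons gives n = 2; the reaction quotient is Q = [Pb²⁺]·[Cu⁺]^2/[Cu²⁺]^2 = 5.32 × 10^-7.
At 25 °C, E = E° − (0.0592/n) log Q = 0.29 − (0.0592/2)(-6.274) = 0.290 + 0.186 = 0.476 V.

0.476 V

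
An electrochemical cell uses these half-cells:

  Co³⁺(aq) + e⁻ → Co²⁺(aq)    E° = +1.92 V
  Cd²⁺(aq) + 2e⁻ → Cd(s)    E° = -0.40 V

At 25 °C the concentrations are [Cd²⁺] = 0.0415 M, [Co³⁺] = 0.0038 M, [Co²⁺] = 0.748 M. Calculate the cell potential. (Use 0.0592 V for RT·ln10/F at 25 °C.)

The Co³⁺/Co²⁺ couple has the higher reduction potential and acts as the cathode, so E°_cell = +1.92 − (-0.40) = 2.32 V.
Balancing electrons gives n = 2; the reaction quotient is Q = [Cd²⁺]·[Co²⁺]^2/[Co³⁺]^2 = 1610.
At 25 °C, E = E° − (0.0592/n) log Q = 2.32 − (0.0592/2)(3.206) = 2.320 − 0.095 = 2.225 V.

2.23 V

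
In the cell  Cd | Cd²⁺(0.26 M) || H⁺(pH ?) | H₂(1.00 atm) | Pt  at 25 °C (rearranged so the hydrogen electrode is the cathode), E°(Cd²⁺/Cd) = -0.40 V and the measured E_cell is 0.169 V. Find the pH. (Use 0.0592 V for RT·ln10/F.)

E°_cell = 0.40 V and n = 2.
log Q = n(E° − E)/0.0592 = 2×(0.40 − 0.169)/0.0592 = 7.804.
With Q = [Cd²⁺]·P(H₂) / [H⁺]^2, solving for [H⁺] gives log[H⁺] = -4.195, so pH = 4.19.

pH = 4.19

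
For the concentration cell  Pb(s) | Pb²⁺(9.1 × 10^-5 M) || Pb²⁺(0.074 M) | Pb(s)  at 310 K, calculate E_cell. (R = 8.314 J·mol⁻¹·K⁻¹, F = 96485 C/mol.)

0.089 V

Both half-cells are Pb²⁺/Pb, so E°_cell = 0. The concentrated side is the cathode; the cell reaction moves Pb²⁺ from high to low concentration with n = 2.
Q = [Pb²⁺]_dilute/[Pb²⁺]_conc = 9.1 × 10^-5/0.074 = 0.00123.
E = 0 − (RT/nF) ln Q = −((8.314×310)/(2×96485))(-6.701) = 0.0895 V.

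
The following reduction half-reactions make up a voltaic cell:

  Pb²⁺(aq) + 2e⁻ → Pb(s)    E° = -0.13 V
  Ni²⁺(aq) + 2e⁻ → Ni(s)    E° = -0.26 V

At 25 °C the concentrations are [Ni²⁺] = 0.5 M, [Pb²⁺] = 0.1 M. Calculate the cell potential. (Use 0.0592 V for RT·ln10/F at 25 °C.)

0.109 V

The Pb²⁺/Pb couple has the higher reduction potential and acts as the cathode, so E°_cell = -0.13 − (-0.26) = 0.13 V.
Balancing electrons gives n = 2; the reaction quotient is Q = [Ni²⁺]/[Pb²⁺] = 5.00.
At 25 °C, E = E° − (0.0592/n) log Q = 0.13 − (0.0592/2)(0.699) = 0.130 − 0.021 = 0.109 V.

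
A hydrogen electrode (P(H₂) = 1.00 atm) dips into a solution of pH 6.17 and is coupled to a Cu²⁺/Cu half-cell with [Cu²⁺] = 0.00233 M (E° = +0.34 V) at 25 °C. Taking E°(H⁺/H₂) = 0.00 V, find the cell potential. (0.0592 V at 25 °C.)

0.63 V

The Cu²⁺/Cu couple is the cathode, so E°_cell = 0.34 V; n = 2.
[H⁺] = 10^(−6.17) = 6.8 × 10^-7 M, and Q = [H⁺]^2 / ([Cu²⁺]·P(H₂)) = 1.96 × 10^-10.
E = E° − (0.0592/2) log Q = 0.34 − (0.0592/2)(-9.707) = 0.627 V.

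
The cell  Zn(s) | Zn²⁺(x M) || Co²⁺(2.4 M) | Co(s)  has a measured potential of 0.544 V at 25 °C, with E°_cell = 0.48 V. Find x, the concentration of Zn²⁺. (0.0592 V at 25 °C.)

From the Nernst equation, log Q = n(E° − E)/0.0592 = 2(0.48 − 0.544)/0.0592 = -2.162, so Q = 0.00688.
With Q = [Zn²⁺]/[Co²⁺] and the known concentrations, [Zn²⁺] in the numerator gives [Zn²⁺] = 0.017 M.

0.017 M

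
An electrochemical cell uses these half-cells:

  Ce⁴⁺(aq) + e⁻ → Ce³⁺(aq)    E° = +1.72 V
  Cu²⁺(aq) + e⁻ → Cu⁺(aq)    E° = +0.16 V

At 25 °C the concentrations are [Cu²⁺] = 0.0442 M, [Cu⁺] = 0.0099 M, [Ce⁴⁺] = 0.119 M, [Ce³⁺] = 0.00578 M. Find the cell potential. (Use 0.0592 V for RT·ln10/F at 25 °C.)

1.60 V

The Ce⁴⁺/Ce³⁺ couple has the higher reduction potential and acts as the cathode, so E°_cell = +1.72 − (+0.16) = 1.56 V.
Balancing electrons gives n = 1; the reaction quotient is Q = [Cu²⁺]·[Ce³⁺]/([Cu⁺]·[Ce⁴⁺]) = 0.217.
At 25 °C, E = E° − (0.0592/n) log Q = 1.56 − (0.0592/1)(-0.664) = 1.560 + 0.039 = 1.599 V.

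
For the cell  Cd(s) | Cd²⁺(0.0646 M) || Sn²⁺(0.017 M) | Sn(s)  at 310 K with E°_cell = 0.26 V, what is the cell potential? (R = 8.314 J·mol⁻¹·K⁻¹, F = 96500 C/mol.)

0.242 V

Balancing electrons gives n = 2; the reaction quotient is Q = [Cd²⁺]/[Sn²⁺] = 3.80.
E = E° − (RT/nF) ln Q = 0.26 − (8.314×310)/(2×96500) × (1.335) = 0.260 − 0.018 = 0.242 V.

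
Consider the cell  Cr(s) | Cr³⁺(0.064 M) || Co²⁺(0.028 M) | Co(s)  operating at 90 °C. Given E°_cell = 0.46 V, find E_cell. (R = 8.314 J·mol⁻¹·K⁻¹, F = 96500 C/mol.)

0.433 V

Balancing electrons gives n = 6; the reaction quotient is Q = [Cr³⁺]^2/[Co²⁺]^3 = 187.
E = E° − (RT/nF) ln Q = 0.46 − (8.314×363)/(6×96500) × (5.229) = 0.460 − 0.027 = 0.433 V.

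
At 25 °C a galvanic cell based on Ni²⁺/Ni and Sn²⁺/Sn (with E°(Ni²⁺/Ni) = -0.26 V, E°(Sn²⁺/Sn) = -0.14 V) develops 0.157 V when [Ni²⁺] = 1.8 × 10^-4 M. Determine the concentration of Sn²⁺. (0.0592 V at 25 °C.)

From the Nernst equation, log Q = n(E° − E)/0.0592 = 2(0.12 − 0.157)/0.0592 = -1.250, so Q = 0.0562.
With Q = [Ni²⁺]/[Sn²⁺] and the known concentrations, [Sn²⁺] in the denominator gives [Sn²⁺] = 0.0032 M.

0.0032 M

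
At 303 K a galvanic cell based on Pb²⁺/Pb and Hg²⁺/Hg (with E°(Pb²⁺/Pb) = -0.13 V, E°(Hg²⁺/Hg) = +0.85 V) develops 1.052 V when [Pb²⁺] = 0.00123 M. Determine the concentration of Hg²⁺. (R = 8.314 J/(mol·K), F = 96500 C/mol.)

0.31 M

From the Nernst equation, ln Q = nF(E° − E)/RT = 2×96500×(0.98 − 1.052)/(8.314×303) = -5.516, so Q = 0.00402.
With Q = [Pb²⁺]/[Hg²⁺] and the known concentrations, [Hg²⁺] in the denominator gives [Hg²⁺] = 0.31 M.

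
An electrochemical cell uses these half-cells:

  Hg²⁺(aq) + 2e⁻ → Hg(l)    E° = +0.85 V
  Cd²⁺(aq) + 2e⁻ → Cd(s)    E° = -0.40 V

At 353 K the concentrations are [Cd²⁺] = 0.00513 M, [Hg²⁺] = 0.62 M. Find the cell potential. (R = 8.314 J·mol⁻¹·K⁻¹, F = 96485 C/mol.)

The Hg²⁺/Hg couple has the higher reduction potential and acts as the cathode, so E°_cell = +0.85 − (-0.40) = 1.25 V.
Balancing electrons gives n = 2; the reaction quotient is Q = [Cd²⁺]/[Hg²⁺] = 0.00827.
E = E° − (RT/nF) ln Q = 1.25 − (8.314×353)/(2×96485) × (-4.795) = 1.250 + 0.073 = 1.323 V.

1.32 V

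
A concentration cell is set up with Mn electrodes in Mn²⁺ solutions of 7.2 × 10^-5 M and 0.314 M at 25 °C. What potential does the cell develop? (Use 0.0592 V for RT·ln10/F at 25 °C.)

Both half-cells are Mn²⁺/Mn, so E°_cell = 0. The concentrated side is the cathode; the cell reaction moves Mn²⁺ from high to low concentration with n = 2.
Q = [Mn²⁺]_dilute/[Mn²⁺]_conc = 7.2 × 10^-5/0.314 = 2.29 × 10^-4.
E = 0 − (0.0592/2) log Q = −(0.0592/2)(-3.640) = 0.1077 V.

0.11 V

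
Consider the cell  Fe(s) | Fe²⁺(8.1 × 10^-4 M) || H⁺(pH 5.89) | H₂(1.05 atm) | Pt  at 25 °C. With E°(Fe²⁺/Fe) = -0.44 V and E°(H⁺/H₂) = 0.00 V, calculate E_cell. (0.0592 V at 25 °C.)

0.18 V

The hydrogen couple is the cathode, so E°_cell = 0.44 V; n = 2.
[H⁺] = 10^(−5.89) = 1.3 × 10^-6 M, and Q = [Fe²⁺]·P(H₂) / [H⁺]^2 = 5.12 × 10^8.
E = E° − (0.0592/2) log Q = 0.44 − (0.0592/2)(8.710) = 0.182 V.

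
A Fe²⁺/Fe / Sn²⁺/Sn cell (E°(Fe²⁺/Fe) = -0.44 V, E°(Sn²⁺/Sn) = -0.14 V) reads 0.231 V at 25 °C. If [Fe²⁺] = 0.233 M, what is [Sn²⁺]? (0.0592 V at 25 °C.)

0.0011 M

From the Nernst equation, log Q = n(E° − E)/0.0592 = 2(0.30 − 0.231)/0.0592 = 2.331, so Q = 214.
With Q = [Fe²⁺]/[Sn²⁺] and the known concentrations, [Sn²⁺] in the denominator gives [Sn²⁺] = 0.0011 M.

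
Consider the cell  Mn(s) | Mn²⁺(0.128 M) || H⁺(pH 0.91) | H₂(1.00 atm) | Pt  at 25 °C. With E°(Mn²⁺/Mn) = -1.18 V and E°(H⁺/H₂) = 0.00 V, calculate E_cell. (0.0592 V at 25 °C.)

1.15 V

The hydrogen couple is the cathode, so E°_cell = 1.18 V; n = 2.
[H⁺] = 10^(−0.91) = 0.12 M, and Q = [Mn²⁺]·P(H₂) / [H⁺]^2 = 8.46.
E = E° − (0.0592/2) log Q = 1.18 − (0.0592/2)(0.927) = 1.153 V.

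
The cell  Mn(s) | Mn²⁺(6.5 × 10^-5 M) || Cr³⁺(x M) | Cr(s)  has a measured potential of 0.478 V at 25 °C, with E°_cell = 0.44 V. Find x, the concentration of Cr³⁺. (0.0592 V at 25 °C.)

4.4 × 10^-5 M

From the Nernst equation, log Q = n(E° − E)/0.0592 = 6(0.44 − 0.478)/0.0592 = -3.851, so Q = 1.41 × 10^-4.
With Q = [Mn²⁺]^3/[Cr³⁺]^2 and the known concentrations, [Cr³⁺]^2 in the denominator gives [Cr³⁺] = 4.4 × 10^-5 M.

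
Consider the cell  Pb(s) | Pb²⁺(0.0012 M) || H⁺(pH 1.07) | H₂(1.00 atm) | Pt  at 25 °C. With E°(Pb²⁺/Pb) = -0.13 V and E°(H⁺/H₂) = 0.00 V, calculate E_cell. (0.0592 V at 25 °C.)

The hydrogen couple is the cathode, so E°_cell = 0.13 V; n = 2.
[H⁺] = 10^(−1.07) = 0.085 M, and Q = [Pb²⁺]·P(H₂) / [H⁺]^2 = 0.166.
E = E° − (0.0592/2) log Q = 0.13 − (0.0592/2)(-0.781) = 0.153 V.

0.15 V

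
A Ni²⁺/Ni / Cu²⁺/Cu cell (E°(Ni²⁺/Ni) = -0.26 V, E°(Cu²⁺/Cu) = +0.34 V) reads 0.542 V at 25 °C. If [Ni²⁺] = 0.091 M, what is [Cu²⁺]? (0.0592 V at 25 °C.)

0.001 M

From the Nernst equation, log Q = n(E° − E)/0.0592 = 2(0.60 − 0.542)/0.0592 = 1.959, so Q = 91.1.
With Q = [Ni²⁺]/[Cu²⁺] and the known concentrations, [Cu²⁺] in the denominator gives [Cu²⁺] = 0.001 M.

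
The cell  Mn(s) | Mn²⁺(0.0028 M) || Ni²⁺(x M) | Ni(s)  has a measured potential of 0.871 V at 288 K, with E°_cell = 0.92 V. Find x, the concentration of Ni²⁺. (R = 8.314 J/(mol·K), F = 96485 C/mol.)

5.4 × 10^-5 M

From the Nernst equation, ln Q = nF(E° − E)/RT = 2×96485×(0.92 − 0.871)/(8.314×288) = 3.949, so Q = 51.9.
With Q = [Mn²⁺]/[Ni²⁺] and the known concentrations, [Ni²⁺] in the denominator gives [Ni²⁺] = 5.4 × 10^-5 M.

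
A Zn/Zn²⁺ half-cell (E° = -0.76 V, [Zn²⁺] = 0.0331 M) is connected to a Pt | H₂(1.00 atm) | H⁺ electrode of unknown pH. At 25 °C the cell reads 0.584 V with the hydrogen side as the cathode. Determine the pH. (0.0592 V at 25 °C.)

E°_cell = 0.76 V and n = 2.
log Q = n(E° − E)/0.0592 = 2×(0.76 − 0.584)/0.0592 = 5.946.
With Q = [Zn²⁺]·P(H₂) / [H⁺]^2, solving for [H⁺] gives log[H⁺] = -3.713, so pH = 3.71.

pH = 3.71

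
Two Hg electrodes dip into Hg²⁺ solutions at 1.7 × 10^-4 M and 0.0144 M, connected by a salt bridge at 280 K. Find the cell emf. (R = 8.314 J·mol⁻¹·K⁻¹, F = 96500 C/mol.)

Both half-cells are Hg²⁺/Hg, so E°_cell = 0. The concentrated side is the cathode; the cell reaction moves Hg²⁺ from high to low concentration with n = 2.
Q = [Hg²⁺]_dilute/[Hg²⁺]_conc = 1.7 × 10^-4/0.0144 = 0.0118.
E = 0 − (RT/nF) ln Q = −((8.314×280)/(2×96500))(-4.439) = 0.0535 V.

0.054 V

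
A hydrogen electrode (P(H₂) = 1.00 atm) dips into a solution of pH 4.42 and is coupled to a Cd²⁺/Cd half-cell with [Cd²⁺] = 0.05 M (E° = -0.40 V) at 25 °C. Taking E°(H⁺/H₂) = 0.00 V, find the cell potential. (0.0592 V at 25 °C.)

0.18 V

The hydrogen couple is the cathode, so E°_cell = 0.40 V; n = 2.
[H⁺] = 10^(−4.42) = 3.8 × 10^-5 M, and Q = [Cd²⁺]·P(H₂) / [H⁺]^2 = 3.46 × 10^7.
E = E° − (0.0592/2) log Q = 0.40 − (0.0592/2)(7.539) = 0.177 V.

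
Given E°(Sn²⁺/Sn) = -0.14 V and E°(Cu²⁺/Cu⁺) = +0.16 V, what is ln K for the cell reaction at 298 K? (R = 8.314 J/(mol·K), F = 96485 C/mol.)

E°_cell = +0.16 − (-0.14) = 0.30 V, with n = 2 electrons transferred.
At equilibrium E = 0, so the Nernst equation gives ln K = nFE°/RT = (2)(96485)(0.30)/((8.314)(298)) = 23.37.

ln K = 23.4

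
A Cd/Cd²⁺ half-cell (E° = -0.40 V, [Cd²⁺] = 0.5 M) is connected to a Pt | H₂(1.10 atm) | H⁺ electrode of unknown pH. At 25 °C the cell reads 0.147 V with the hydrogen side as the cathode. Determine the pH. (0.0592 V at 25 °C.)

pH = 4.40

E°_cell = 0.40 V and n = 2.
log Q = n(E° − E)/0.0592 = 2×(0.40 − 0.147)/0.0592 = 8.547.
With Q = [Cd²⁺]·P(H₂) / [H⁺]^2, solving for [H⁺] gives log[H⁺] = -4.403, so pH = 4.40.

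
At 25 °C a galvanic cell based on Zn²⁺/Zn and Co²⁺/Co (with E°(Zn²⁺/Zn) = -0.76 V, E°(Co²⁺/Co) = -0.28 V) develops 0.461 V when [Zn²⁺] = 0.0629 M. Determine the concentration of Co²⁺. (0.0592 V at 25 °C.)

From the Nernst equation, log Q = n(E° − E)/0.0592 = 2(0.48 − 0.461)/0.0592 = 0.642, so Q = 4.38.
With Q = [Zn²⁺]/[Co²⁺] and the known concentrations, [Co²⁺] in the denominator gives [Co²⁺] = 0.014 M.

0.014 M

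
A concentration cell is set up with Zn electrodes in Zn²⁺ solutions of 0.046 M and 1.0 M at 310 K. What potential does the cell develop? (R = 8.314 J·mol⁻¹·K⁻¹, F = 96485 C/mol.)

0.041 V

Both half-cells are Zn²⁺/Zn, so E°_cell = 0. The concentrated side is the cathode; the cell reaction moves Zn²⁺ from high to low concentration with n = 2.
Q = [Zn²⁺]_dilute/[Zn²⁺]_conc = 0.046/1.0 = 0.0460.
E = 0 − (RT/nF) ln Q = −((8.314×310)/(2×96485))(-3.079) = 0.0411 V.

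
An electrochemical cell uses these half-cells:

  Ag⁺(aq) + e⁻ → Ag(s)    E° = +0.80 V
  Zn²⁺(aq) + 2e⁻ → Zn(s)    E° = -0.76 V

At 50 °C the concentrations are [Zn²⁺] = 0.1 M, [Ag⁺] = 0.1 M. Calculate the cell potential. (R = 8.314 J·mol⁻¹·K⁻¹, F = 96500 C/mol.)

1.53 V

The Ag⁺/Ag couple has the higher reduction potential and acts as the cathode, so E°_cell = +0.80 − (-0.76) = 1.56 V.
Balancing electrons gives n = 2; the reaction quotient is Q = [Zn²⁺]/[Ag⁺]^2 = 10.0.
E = E° − (RT/nF) ln Q = 1.56 − (8.314×323)/(2×96500) × (2.303) = 1.560 − 0.032 = 1.528 V.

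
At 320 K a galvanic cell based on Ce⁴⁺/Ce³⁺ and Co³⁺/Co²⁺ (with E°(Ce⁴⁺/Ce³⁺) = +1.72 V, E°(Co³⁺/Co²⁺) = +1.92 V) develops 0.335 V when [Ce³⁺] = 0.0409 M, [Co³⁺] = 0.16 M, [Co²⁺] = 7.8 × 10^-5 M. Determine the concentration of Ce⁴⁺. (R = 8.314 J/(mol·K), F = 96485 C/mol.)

From the Nernst equation, ln Q = nF(E° − E)/RT = 1×96485×(0.20 − 0.335)/(8.314×320) = -4.896, so Q = 0.00748.
With Q = [Ce⁴⁺]·[Co²⁺]/([Ce³⁺]·[Co³⁺]) and the known concentrations, [Ce⁴⁺] in the numerator gives [Ce⁴⁺] = 0.63 M.

0.63 M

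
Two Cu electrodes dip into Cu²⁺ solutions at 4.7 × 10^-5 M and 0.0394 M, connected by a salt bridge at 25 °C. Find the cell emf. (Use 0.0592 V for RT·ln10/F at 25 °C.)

Both half-cells are Cu²⁺/Cu, so E°_cell = 0. The concentrated side is the cathode; the cell reaction moves Cu²⁺ from high to low concentration with n = 2.
Q = [Cu²⁺]_dilute/[Cu²⁺]_conc = 4.7 × 10^-5/0.0394 = 0.00119.
E = 0 − (0.0592/2) log Q = −(0.0592/2)(-2.923) = 0.0865 V.

0.087 V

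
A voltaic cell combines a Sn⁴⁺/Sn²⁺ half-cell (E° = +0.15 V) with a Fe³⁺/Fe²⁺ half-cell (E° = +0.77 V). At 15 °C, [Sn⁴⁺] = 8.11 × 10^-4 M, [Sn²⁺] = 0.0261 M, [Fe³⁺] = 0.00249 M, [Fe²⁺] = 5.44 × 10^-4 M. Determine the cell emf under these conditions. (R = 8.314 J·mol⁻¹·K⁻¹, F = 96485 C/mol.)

0.701 V

The Fe³⁺/Fe²⁺ couple has the higher reduction potential and acts as the cathode, so E°_cell = +0.77 − (+0.15) = 0.62 V.
Balancing electrons gives n = 2; the reaction quotient is Q = [Sn⁴⁺]·[Fe²⁺]^2/([Sn²⁺]·[Fe³⁺]^2) = 0.00148.
E = E° − (RT/nF) ln Q = 0.62 − (8.314×288)/(2×96485) × (-6.514) = 0.620 + 0.081 = 0.701 V.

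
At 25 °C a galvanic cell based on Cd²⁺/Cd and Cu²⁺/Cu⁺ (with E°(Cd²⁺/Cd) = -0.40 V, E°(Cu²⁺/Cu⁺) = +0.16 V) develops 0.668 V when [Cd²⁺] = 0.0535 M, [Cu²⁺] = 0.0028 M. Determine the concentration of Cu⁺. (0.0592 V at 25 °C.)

From the Nernst equation, log Q = n(E° − E)/0.0592 = 2(0.56 − 0.668)/0.0592 = -3.649, so Q = 2.25 × 10^-4.
With Q = [Cd²⁺]·[Cu⁺]^2/[Cu²⁺]^2 and the known concentrations, [Cu⁺]^2 in the numerator gives [Cu⁺] = 1.8 × 10^-4 M.

1.8 × 10^-4 M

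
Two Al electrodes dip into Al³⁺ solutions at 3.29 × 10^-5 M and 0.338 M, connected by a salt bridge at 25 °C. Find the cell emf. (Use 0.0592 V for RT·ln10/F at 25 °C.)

Both half-cells are Al³⁺/Al, so E°_cell = 0. The concentrated side is the cathode; the cell reaction moves Al³⁺ from high to low concentration with n = 3.
Q = [Al³⁺]_dilute/[Al³⁺]_conc = 3.29 × 10^-5/0.338 = 9.73 × 10^-5.
E = 0 − (0.0592/3) log Q = −(0.0592/3)(-4.012) = 0.0792 V.

0.079 V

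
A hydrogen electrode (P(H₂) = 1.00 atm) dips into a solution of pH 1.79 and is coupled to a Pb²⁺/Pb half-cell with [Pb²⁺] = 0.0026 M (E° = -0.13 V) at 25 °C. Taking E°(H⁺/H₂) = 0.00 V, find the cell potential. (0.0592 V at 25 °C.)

The hydrogen couple is the cathode, so E°_cell = 0.13 V; n = 2.
[H⁺] = 10^(−1.79) = 0.016 M, and Q = [Pb²⁺]·P(H₂) / [H⁺]^2 = 9.88.
E = E° − (0.0592/2) log Q = 0.13 − (0.0592/2)(0.995) = 0.101 V.

0.10 V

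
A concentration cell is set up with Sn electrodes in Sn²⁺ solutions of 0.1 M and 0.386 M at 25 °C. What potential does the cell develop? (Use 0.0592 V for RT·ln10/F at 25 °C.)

0.017 V

Both half-cells are Sn²⁺/Sn, so E°_cell = 0. The concentrated side is the cathode; the cell reaction moves Sn²⁺ from high to low concentration with n = 2.
Q = [Sn²⁺]_dilute/[Sn²⁺]_conc = 0.1/0.386 = 0.259.
E = 0 − (0.0592/2) log Q = −(0.0592/2)(-0.587) = 0.0174 V.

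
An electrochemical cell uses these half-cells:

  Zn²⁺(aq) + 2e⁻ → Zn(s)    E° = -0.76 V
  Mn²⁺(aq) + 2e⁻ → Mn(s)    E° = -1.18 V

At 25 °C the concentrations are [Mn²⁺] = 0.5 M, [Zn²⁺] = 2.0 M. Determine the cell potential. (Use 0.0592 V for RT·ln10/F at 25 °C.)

0.438 V

The Zn²⁺/Zn couple has the higher reduction potential and acts as the cathode, so E°_cell = -0.76 − (-1.18) = 0.42 V.
Balancing electrons gives n = 2; the reaction quotient is Q = [Mn²⁺]/[Zn²⁺] = 0.250.
At 25 °C, E = E° − (0.0592/n) log Q = 0.42 − (0.0592/2)(-0.602) = 0.420 + 0.018 = 0.438 V.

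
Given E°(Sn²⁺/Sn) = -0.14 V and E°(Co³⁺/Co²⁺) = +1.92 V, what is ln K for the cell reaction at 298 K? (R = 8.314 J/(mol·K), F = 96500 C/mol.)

ln K = 160.5

E°_cell = +1.92 − (-0.14) = 2.06 V, with n = 2 electrons transferred.
At equilibrium E = 0, so the Nernst equation gives ln K = nFE°/RT = (2)(96500)(2.06)/((8.314)(298)) = 160.47.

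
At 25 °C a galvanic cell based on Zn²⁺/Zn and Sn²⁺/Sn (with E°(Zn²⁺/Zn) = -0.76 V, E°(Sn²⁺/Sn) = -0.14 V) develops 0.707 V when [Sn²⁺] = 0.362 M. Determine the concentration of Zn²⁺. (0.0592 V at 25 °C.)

From the Nernst equation, log Q = n(E° − E)/0.0592 = 2(0.62 − 0.707)/0.0592 = -2.939, so Q = 0.00115.
With Q = [Zn²⁺]/[Sn²⁺] and the known concentrations, [Zn²⁺] in the numerator gives [Zn²⁺] = 4.2 × 10^-4 M.

4.2 × 10^-4 M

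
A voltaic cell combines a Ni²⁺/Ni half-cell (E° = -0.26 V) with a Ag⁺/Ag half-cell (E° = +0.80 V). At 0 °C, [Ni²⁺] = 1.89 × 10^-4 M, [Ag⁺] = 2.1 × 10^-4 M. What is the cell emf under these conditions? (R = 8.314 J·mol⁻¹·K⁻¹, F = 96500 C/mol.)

The Ag⁺/Ag couple has the higher reduction potential and acts as the cathode, so E°_cell = +0.80 − (-0.26) = 1.06 V.
Balancing electrons gives n = 2; the reaction quotient is Q = [Ni²⁺]/[Ag⁺]^2 = 4290.
E = E° − (RT/nF) ln Q = 1.06 − (8.314×273)/(2×96500) × (8.363) = 1.060 − 0.098 = 0.962 V.

0.962 V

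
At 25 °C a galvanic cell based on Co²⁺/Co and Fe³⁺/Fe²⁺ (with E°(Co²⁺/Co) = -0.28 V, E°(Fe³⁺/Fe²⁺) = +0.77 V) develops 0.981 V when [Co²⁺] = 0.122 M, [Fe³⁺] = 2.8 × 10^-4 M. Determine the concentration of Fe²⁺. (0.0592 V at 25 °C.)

From the Nernst equation, log Q = n(E° − E)/0.0592 = 2(1.05 − 0.981)/0.0592 = 2.331, so Q = 214.
With Q = [Co²⁺]·[Fe²⁺]^2/[Fe³⁺]^2 and the known concentrations, [Fe²⁺]^2 in the numerator gives [Fe²⁺] = 0.012 M.

0.012 M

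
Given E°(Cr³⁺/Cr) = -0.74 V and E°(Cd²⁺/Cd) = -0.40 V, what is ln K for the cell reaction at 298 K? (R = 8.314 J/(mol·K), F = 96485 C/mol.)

E°_cell = -0.40 − (-0.74) = 0.34 V, with n = 6 electrons transferred.
At equilibrium E = 0, so the Nernst equation gives ln K = nFE°/RT = (6)(96485)(0.34)/((8.314)(298)) = 79.44.

ln K = 79.4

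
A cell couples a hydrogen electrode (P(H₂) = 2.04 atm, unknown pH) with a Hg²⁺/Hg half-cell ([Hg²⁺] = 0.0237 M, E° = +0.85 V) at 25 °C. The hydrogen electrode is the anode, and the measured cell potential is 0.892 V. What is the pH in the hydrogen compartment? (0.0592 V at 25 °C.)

E°_cell = 0.85 V and n = 2.
log Q = n(E° − E)/0.0592 = 2×(0.85 − 0.892)/0.0592 = -1.419.
With Q = [H⁺]^2 / ([Hg²⁺]·P(H₂)), solving for [H⁺] gives log[H⁺] = -1.367, so pH = 1.37.

pH = 1.37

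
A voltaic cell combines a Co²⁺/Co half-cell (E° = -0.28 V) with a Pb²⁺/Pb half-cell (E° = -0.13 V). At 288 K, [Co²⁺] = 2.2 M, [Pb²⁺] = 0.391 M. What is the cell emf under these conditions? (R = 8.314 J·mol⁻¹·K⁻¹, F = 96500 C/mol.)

The Pb²⁺/Pb couple has the higher reduction potential and acts as the cathode, so E°_cell = -0.13 − (-0.28) = 0.15 V.
Balancing electrons gives n = 2; the reaction quotient is Q = [Co²⁺]/[Pb²⁺] = 5.63.
E = E° − (RT/nF) ln Q = 0.15 − (8.314×288)/(2×96500) × (1.728) = 0.150 − 0.021 = 0.129 V.

0.129 V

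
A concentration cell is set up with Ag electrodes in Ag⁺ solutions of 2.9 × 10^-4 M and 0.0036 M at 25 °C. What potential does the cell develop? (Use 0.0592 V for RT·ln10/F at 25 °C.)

0.065 V

Both half-cells are Ag⁺/Ag, so E°_cell = 0. The concentrated side is the cathode; the cell reaction moves Ag⁺ from high to low concentration with n = 1.
Q = [Ag⁺]_dilute/[Ag⁺]_conc = 2.9 × 10^-4/0.0036 = 0.0806.
E = 0 − (0.0592/1) log Q = −(0.0592/1)(-1.094) = 0.0648 V.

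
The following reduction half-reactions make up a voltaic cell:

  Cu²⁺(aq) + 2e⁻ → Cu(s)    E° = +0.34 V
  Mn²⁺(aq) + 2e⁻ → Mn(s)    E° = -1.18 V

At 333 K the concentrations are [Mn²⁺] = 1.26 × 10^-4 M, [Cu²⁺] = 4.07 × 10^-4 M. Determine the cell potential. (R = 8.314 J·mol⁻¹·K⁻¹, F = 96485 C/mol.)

1.54 V

The Cu²⁺/Cu couple has the higher reduction potential and acts as the cathode, so E°_cell = +0.34 − (-1.18) = 1.52 V.
Balancing electrons gives n = 2; the reaction quotient is Q = [Mn²⁺]/[Cu²⁺] = 0.310.
E = E° − (RT/nF) ln Q = 1.52 − (8.314×333)/(2×96485) × (-1.173) = 1.520 + 0.017 = 1.537 V.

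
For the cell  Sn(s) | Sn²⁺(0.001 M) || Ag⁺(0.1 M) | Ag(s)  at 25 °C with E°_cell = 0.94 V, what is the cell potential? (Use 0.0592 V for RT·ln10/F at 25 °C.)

Balancing electrons gives n = 2; the reaction quotient is Q = [Sn²⁺]/[Ag⁺]^2 = 0.100.
At 25 °C, E = E° − (0.0592/n) log Q = 0.94 − (0.0592/2)(-1.000) = 0.940 + 0.030 = 0.970 V.

0.970 V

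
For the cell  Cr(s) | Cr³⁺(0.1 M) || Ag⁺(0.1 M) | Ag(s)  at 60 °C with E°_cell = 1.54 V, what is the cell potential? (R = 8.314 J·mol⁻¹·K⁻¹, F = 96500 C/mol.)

1.50 V

Balancing electrons gives n = 3; the reaction quotient is Q = [Cr³⁺]/[Ag⁺]^3 = 100.
E = E° − (RT/nF) ln Q = 1.54 − (8.314×333)/(3×96500) × (4.605) = 1.540 − 0.044 = 1.496 V.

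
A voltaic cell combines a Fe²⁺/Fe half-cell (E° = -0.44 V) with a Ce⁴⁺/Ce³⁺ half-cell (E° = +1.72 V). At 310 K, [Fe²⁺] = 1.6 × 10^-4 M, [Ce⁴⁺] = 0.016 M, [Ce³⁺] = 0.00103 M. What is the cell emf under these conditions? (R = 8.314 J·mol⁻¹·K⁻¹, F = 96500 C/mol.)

The Ce⁴⁺/Ce³⁺ couple has the higher reduction potential and acts as the cathode, so E°_cell = +1.72 − (-0.44) = 2.16 V.
Balancing electrons gives n = 2; the reaction quotient is Q = [Fe²⁺]·[Ce³⁺]^2/[Ce⁴⁺]^2 = 6.63 × 10^-7.
E = E° − (RT/nF) ln Q = 2.16 − (8.314×310)/(2×96500) × (-14.226) = 2.160 + 0.190 = 2.350 V.

2.35 V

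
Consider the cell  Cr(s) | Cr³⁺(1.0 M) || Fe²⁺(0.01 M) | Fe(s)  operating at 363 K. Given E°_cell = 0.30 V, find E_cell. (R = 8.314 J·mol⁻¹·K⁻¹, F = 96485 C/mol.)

0.228 V

Balancing electrons gives n = 6; the reaction quotient is Q = [Cr³⁺]^2/[Fe²⁺]^3 = 1 × 10^6.
E = E° − (RT/nF) ln Q = 0.30 − (8.314×363)/(6×96485) × (13.816) = 0.300 − 0.072 = 0.228 V.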